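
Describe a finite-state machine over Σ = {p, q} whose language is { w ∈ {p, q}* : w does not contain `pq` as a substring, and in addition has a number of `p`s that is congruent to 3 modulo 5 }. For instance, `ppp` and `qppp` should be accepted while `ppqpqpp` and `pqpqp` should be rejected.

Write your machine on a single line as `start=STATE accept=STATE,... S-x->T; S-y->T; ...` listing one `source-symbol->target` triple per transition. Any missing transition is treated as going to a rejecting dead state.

start=S0; accept=S4; S0-p->S1; S0-q->S0; S1-p->S2; S1-q->S3; S2-p->S4; S2-q->S5; S3-p->S5; S3-q->S3; S4-p->S6; S4-q->S7; S5-p->S7; S5-q->S5; S6-p->S8; S6-q->S9; S7-p->S9; S7-q->S7; S8-p->S1; S8-q->S10; S9-p->S10; S9-q->S9; S10-p->S3; S10-q->S10

Run two small machines in parallel and take their product. One (3 states) tracks partial matches of the forbidden pattern `pq`; the other (5 states) tracks the count of `p`s modulo 5. Each combined state is a pair, one component from each; accept when both components accept.
An 11-state machine:
          p    q  
>  S0     S1   S0 
   S1     S2   S3 
   S2     S4   S5 
   S3     S5   S3 
 * S4     S6   S7 
   S5     S7   S5 
   S6     S8   S9 
   S7     S9   S7 
   S8     S1  S10 
   S9    S10   S9 
   S10    S3  S10 
(> = start, * = accepting)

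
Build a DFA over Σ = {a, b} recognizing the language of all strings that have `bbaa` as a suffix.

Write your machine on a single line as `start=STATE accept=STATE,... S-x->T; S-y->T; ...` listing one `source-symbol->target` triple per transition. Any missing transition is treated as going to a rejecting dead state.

Let each state record the length of the longest suffix of the input read so far that is also a prefix of `bbaa`. s1 means the last symbol is `b`; s2 means the last 2 symbols are `bb`; s3 means the last 3 symbols are `bba`; s4 means the last 4 symbols are `bbaa`. Accept only at s4, where the string currently ends in `bbaa`.
A 5-state machine:
        a   b  
>  s0   s0  s1 
   s1   s0  s2 
   s2   s3  s2 
   s3   s4  s1 
 * s4   s0  s1 
(> = start, * = accepting)

start=s0; accept=s4; s0-a->s0; s0-b->s1; s1-a->s0; s1-b->s2; s2-a->s3; s2-b->s2; s3-a->s4; s3-b->s1; s4-a->s0; s4-b->s1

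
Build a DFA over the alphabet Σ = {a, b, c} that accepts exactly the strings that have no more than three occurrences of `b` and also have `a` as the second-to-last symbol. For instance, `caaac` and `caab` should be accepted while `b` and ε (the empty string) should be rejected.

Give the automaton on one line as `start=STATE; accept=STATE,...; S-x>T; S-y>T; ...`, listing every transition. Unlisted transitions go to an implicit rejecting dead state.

start=S0; accept=S3,S4,S5,S8,S9,S12,S13,S16; S0-a>S1; S0-b>S2; S0-c>S0; S1-a>S3; S1-b>S4; S1-c>S5; S2-a>S6; S2-b>S7; S2-c>S2; S3-a>S3; S3-b>S4; S3-c>S5; S4-a>S6; S4-b>S7; S4-c>S2; S5-a>S1; S5-b>S2; S5-c>S0; S6-a>S8; S6-b>S9; S6-c>S4; S7-a>S10; S7-b>S11; S7-c>S7; S8-a>S8; S8-b>S9; S8-c>S4; S9-a>S10; S9-b>S11; S9-c>S7; S10-a>S12; S10-b>S13; S10-c>S9; S11-a>S14; S11-b>S15; S11-c>S11; S12-a>S12; S12-b>S13; S12-c>S9; S13-a>S14; S13-b>S15; S13-c>S11; S14-a>S16; S14-b>S15; S14-c>S13; S15-a>S15; S15-b>S15; S15-c>S15; S16-a>S16; S16-b>S15; S16-c>S13

Handle the two conditions separately and then intersect. One (5 states) tracks the count of `b`s, saturating at 4; the other (13 states) tracks the last 2 symbols read. Each combined state is a pair, one component from each; accept when both components accept. Equivalent product states are then merged.
A 17-state machine:
          a    b    c  
>  S0     S1   S2   S0 
   S1     S3   S4   S5 
   S2     S6   S7   S2 
 * S3     S3   S4   S5 
 * S4     S6   S7   S2 
 * S5     S1   S2   S0 
   S6     S8   S9   S4 
   S7    S10  S11   S7 
 * S8     S8   S9   S4 
 * S9    S10  S11   S7 
   S10   S12  S13   S9 
   S11   S14  S15  S11 
 * S12   S12  S13   S9 
 * S13   S14  S15  S11 
   S14   S16  S15  S13 
   S15   S15  S15  S15 
 * S16   S16  S15  S13 
(> = start, * = accepting)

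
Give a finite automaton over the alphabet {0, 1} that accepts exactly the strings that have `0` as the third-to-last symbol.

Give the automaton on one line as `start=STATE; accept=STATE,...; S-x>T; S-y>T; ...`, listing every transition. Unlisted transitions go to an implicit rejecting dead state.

start=A; accept=H,I,J,K; A-0>B; A-1>C; B-0>D; B-1>E; C-0>F; C-1>G; D-0>H; D-1>I; E-0>J; E-1>K; F-0>L; F-1>M; G-0>N; G-1>O; H-0>H; H-1>I; I-0>J; I-1>K; J-0>L; J-1>M; K-0>N; K-1>O; L-0>H; L-1>I; M-0>J; M-1>K; N-0>L; N-1>M; O-0>N; O-1>O

A DFA must remember the last 3 symbols (since which symbol is third-to-last isn't known until the input ends). Use one state per possible window of the last ≤3 symbols; accept from those whose window starts with `0`.
15 states suffice.
       0  1 
>  A   B  C 
   B   D  E 
   C   F  G 
   D   H  I 
   E   J  K 
   F   L  M 
   G   N  O 
 * H   H  I 
 * I   J  K 
 * J   L  M 
 * K   N  O 
   L   H  I 
   M   J  K 
   N   L  M 
   O   N  O 
(> = start, * = accepting)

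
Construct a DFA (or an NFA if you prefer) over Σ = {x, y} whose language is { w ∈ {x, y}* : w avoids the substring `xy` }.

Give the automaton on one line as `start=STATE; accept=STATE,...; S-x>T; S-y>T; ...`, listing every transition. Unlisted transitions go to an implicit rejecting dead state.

start=A; accept=A,B; A-x>B; A-y>A; B-x>B; B-y>C; C-x>C; C-y>C

Track partial matches of the forbidden pattern `xy`. State C is a dead state reached once `xy` has occurred; every other state accepts. A means no part of `xy` is currently matched.
A 3-state machine:
       x  y 
>* A   B  A 
 * B   B  C 
   C   C  C 
(> = start, * = accepting)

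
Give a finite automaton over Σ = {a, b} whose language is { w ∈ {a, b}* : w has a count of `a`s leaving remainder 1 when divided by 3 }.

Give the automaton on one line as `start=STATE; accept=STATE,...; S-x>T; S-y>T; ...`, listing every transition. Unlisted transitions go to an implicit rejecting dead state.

start=s0; accept=s1; s0-a>s1; s0-b>s0; s1-a>s2; s1-b>s1; s2-a>s0; s2-b>s2

Keep the running count of `a`s modulo 3: each `a` advances along the cycle s0 → s1 → s2 → s0 while other symbols loop. Accept at s1.
        a   b  
>  s0   s1  s0 
 * s1   s2  s1 
   s2   s0  s2 
(> = start, * = accepting)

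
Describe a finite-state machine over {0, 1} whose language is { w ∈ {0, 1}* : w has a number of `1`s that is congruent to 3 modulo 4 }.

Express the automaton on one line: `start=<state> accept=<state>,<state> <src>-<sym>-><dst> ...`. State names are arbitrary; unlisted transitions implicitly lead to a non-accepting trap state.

start=q0 accept=q3 q0-0->q0 q0-1->q1 q1-0->q1 q1-1->q2 q2-0->q2 q2-1->q3 q3-0->q3 q3-1->q0

The only thing that matters is how many `1`s have appeared, reduced mod 4. Use one state per residue: q0 for 0, …, q3 for 3. Reading `1` moves to the next residue; anything else stays put. q3 is accepting.
        0   1  
>  q0   q0  q1 
   q1   q1  q2 
   q2   q2  q3 
 * q3   q3  q0 
(> = start, * = accepting)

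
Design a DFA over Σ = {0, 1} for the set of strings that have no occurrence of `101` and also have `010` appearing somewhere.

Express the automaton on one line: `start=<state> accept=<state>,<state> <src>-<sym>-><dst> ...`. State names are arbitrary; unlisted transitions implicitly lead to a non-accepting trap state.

start=q0 accept=q5,q7,q10 q0-0->q1 q0-1->q2 q1-0->q1 q1-1->q3 q2-0->q4 q2-1->q2 q3-0->q5 q3-1->q2 q4-0->q1 q4-1->q6 q5-0->q7 q5-1->q8 q6-0->q8 q6-1->q9 q7-0->q7 q7-1->q10 q8-0->q8 q8-1->q8 q9-0->q11 q9-1->q9 q10-0->q5 q10-1->q10 q11-0->q11 q11-1->q6

Build one automaton per condition and run them in lockstep. One (4 states) tracks partial matches of the forbidden pattern `101`; the other (4 states) tracks whether and how much of `010` has been seen. Each combined state is a pair, one component from each; accept when both components accept.
A 12-state machine:
          0    1  
>  q0     q1   q2 
   q1     q1   q3 
   q2     q4   q2 
   q3     q5   q2 
   q4     q1   q6 
 * q5     q7   q8 
   q6     q8   q9 
 * q7     q7  q10 
   q8     q8   q8 
   q9    q11   q9 
 * q10    q5  q10 
   q11   q11   q6 
(> = start, * = accepting)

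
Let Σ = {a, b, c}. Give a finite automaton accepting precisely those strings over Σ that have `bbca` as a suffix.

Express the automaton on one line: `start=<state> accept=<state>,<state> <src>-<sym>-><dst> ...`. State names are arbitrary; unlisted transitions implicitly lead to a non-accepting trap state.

Remember how much of `bbca` the current input suffix matches. State S0 means no match yet; S1 means the last symbol is `b`; S2 means the last 2 symbols are `bb`; S3 means the last 3 symbols are `bbc`; S4 means the last 4 symbols are `bbca`. Only S4 accepts. On a mismatch, fall back to the longest proper suffix that is still a prefix of `bbca`.
A 5-state machine:
        a   b   c  
>  S0   S0  S1  S0 
   S1   S0  S2  S0 
   S2   S0  S2  S3 
   S3   S4  S1  S0 
 * S4   S0  S1  S0 
(> = start, * = accepting)

start=S0 accept=S4 S0-a->S0 S0-b->S1 S0-c->S0 S1-a->S0 S1-b->S2 S1-c->S0 S2-a->S0 S2-b->S2 S2-c->S3 S3-a->S4 S3-b->S1 S3-c->S0 S4-a->S0 S4-b->S1 S4-c->S0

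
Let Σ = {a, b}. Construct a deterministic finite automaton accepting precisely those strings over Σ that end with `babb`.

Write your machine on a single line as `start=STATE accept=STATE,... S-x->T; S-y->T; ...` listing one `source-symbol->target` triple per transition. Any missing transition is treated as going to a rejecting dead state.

Let each state record the length of the longest suffix of the input read so far that is also a prefix of `babb`. q1 means the last symbol is `b`; q2 means the last 2 symbols are `ba`; q3 means the last 3 symbols are `bab`; q4 means the last 4 symbols are `babb`. Accept only at q4, where the string currently ends in `babb`.
5 states suffice.
        a   b  
>  q0   q0  q1 
   q1   q2  q1 
   q2   q0  q3 
   q3   q2  q4 
 * q4   q2  q1 
(> = start, * = accepting)

start=q0; accept=q4; q0-a->q0; q0-b->q1; q1-a->q2; q1-b->q1; q2-a->q0; q2-b->q3; q3-a->q2; q3-b->q4; q4-a->q2; q4-b->q1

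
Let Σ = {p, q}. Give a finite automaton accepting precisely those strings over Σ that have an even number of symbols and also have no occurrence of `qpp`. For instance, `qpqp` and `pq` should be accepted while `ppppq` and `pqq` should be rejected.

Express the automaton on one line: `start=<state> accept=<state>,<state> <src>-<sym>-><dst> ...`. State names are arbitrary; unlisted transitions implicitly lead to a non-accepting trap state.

Handle the two conditions separately and then intersect. The first has 2 states tracking the input length modulo 2; the second has 4 states tracking partial matches of the forbidden pattern `qpp`. A product state is a pair (one from each), accepting exactly when both do. After merging equivalent states the machine shrinks.
        p   q  
>* S0   S1  S2 
   S1   S0  S3 
   S2   S4  S3 
 * S3   S5  S2 
 * S4   S6  S2 
   S5   S6  S3 
   S6   S6  S6 
(> = start, * = accepting)

start=S0 accept=S0,S3,S4 S0-p->S1 S0-q->S2 S1-p->S0 S1-q->S3 S2-p->S4 S2-q->S3 S3-p->S5 S3-q->S2 S4-p->S6 S4-q->S2 S5-p->S6 S5-q->S3 S6-p->S6 S6-q->S6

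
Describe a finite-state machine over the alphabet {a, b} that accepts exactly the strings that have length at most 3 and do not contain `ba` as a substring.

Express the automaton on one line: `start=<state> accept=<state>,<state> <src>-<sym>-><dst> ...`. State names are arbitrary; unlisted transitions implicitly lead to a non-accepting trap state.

start=s0 accept=s0,s1,s2,s3,s4,s6 s0-a->s1 s0-b->s2 s1-a->s3 s1-b->s4 s2-a->s5 s2-b->s4 s3-a->s6 s3-b->s6 s4-a->s5 s4-b->s6 s5-a->s5 s5-b->s5 s6-a->s5 s6-b->s5

Handle the two conditions separately and then intersect. The first has 5 states tracking the input length, saturating at 4; the second has 3 states tracking partial matches of the forbidden pattern `ba`. A product state is a pair (one from each), accepting exactly when both do. Minimizing collapses redundant product states.
A 7-state machine:
        a   b  
>* s0   s1  s2 
 * s1   s3  s4 
 * s2   s5  s4 
 * s3   s6  s6 
 * s4   s5  s6 
   s5   s5  s5 
 * s6   s5  s5 
(> = start, * = accepting)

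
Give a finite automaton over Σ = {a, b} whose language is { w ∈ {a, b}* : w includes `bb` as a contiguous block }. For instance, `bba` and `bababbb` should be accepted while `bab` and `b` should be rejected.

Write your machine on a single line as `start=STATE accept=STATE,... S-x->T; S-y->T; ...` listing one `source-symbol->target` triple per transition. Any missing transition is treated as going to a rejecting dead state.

Track how much of `bb` has been matched so far: state S0 is no progress, S2 is the absorbing accept state reached once `bb` has occurred. Intermediate states record partial matches; on a mismatch, fall back to the longest reusable overlap.
With 3 states:
        a   b  
>  S0   S0  S1 
   S1   S0  S2 
 * S2   S2  S2 
(> = start, * = accepting)

start=S0; accept=S2; S0-a->S0; S0-b->S1; S1-a->S0; S1-b->S2; S2-a->S2; S2-b->S2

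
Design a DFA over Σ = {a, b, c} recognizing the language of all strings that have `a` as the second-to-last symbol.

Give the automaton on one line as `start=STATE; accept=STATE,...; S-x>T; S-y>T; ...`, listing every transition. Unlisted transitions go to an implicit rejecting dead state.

Because acceptance depends on a position counted from the end, the machine has to buffer the most recent 2 symbols. Make each state the string of the last up-to-2 symbols read; on input `x` shift the window left and append `x`. Accept when the buffered window has length 2 and begins with `a`.
A 13-state machine:
          a    b    c  
>  S0     S1   S2   S3 
   S1     S4   S5   S6 
   S2     S7   S8   S9 
   S3    S10  S11  S12 
 * S4     S4   S5   S6 
 * S5     S7   S8   S9 
 * S6    S10  S11  S12 
   S7     S4   S5   S6 
   S8     S7   S8   S9 
   S9    S10  S11  S12 
   S10    S4   S5   S6 
   S11    S7   S8   S9 
   S12   S10  S11  S12 
(> = start, * = accepting)

start=S0; accept=S4,S5,S6; S0-a>S1; S0-b>S2; S0-c>S3; S1-a>S4; S1-b>S5; S1-c>S6; S2-a>S7; S2-b>S8; S2-c>S9; S3-a>S10; S3-b>S11; S3-c>S12; S4-a>S4; S4-b>S5; S4-c>S6; S5-a>S7; S5-b>S8; S5-c>S9; S6-a>S10; S6-b>S11; S6-c>S12; S7-a>S4; S7-b>S5; S7-c>S6; S8-a>S7; S8-b>S8; S8-c>S9; S9-a>S10; S9-b>S11; S9-c>S12; S10-a>S4; S10-b>S5; S10-c>S6; S11-a>S7; S11-b>S8; S11-c>S9; S12-a>S10; S12-b>S11; S12-c>S12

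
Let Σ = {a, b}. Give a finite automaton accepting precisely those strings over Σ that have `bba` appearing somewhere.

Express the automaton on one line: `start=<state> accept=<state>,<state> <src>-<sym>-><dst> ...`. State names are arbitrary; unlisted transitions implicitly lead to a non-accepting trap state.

States s0..s2 record the length of the longest prefix of `bba` that matches the current input suffix. Reaching s3 means `bba` has been seen, and we stay there forever. Accept from s3.
A 4-state machine:
        a   b  
>  s0   s0  s1 
   s1   s0  s2 
   s2   s3  s2 
 * s3   s3  s3 
(> = start, * = accepting)

start=s0 accept=s3 s0-a->s0 s0-b->s1 s1-a->s0 s1-b->s2 s2-a->s3 s2-b->s2 s3-a->s3 s3-b->s3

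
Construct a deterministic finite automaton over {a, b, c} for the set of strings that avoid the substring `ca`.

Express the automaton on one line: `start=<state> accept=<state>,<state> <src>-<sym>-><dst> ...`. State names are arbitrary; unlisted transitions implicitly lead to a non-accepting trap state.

start=s0 accept=s0,s1 s0-a->s0 s0-b->s0 s0-c->s1 s1-a->s2 s1-b->s0 s1-c->s1 s2-a->s2 s2-b->s2 s2-c->s2

Track partial matches of the forbidden pattern `ca`. State s2 is a dead state reached once `ca` has occurred; every other state accepts. s0 means no part of `ca` is currently matched.
        a   b   c  
>* s0   s0  s0  s1 
 * s1   s2  s0  s1 
   s2   s2  s2  s2 
(> = start, * = accepting)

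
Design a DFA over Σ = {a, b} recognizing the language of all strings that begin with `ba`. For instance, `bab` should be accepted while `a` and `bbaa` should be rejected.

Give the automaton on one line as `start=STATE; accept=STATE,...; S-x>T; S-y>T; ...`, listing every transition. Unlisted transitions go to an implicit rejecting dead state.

Walk along `ba` while the input agrees: from s0 take `b` to s1, and so on. Any deviation drops to the rejecting sink s3. Once s2 is reached the prefix is confirmed and every continuation is accepted.
With 4 states:
        a   b  
>  s0   s3  s1 
   s1   s2  s3 
 * s2   s2  s2 
   s3   s3  s3 
(> = start, * = accepting)

start=s0; accept=s2; s0-a>s3; s0-b>s1; s1-a>s2; s1-b>s3; s2-a>s2; s2-b>s2; s3-a>s3; s3-b>s3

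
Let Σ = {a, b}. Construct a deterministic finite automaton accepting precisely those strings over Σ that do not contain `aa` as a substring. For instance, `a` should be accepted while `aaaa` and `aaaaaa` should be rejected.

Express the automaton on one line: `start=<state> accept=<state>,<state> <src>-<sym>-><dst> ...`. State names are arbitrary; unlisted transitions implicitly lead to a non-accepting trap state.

start=s0 accept=s0,s1 s0-a->s1 s0-b->s0 s1-a->s2 s1-b->s0 s2-a->s2 s2-b->s2

Track partial matches of the forbidden pattern `aa`. State s2 is a dead state reached once `aa` has occurred; every other state accepts. s0 means no part of `aa` is currently matched.
3 states suffice.
        a   b  
>* s0   s1  s0 
 * s1   s2  s0 
   s2   s2  s2 
(> = start, * = accepting)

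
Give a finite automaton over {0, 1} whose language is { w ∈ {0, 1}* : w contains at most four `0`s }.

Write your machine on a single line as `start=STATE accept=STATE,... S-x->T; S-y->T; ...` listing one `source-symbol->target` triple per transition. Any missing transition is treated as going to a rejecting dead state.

Count `0`s, saturating at 5: states q0 through q4 mean 0 through 4 `0`s seen; q5 means more than 4. Each `0` increments (capped at q5); other symbols loop. Accept from {q0, q1, q2, q3, q4}.
6 states suffice.
        0   1  
>* q0   q1  q0 
 * q1   q2  q1 
 * q2   q3  q2 
 * q3   q4  q3 
 * q4   q5  q4 
   q5   q5  q5 
(> = start, * = accepting)

start=q0; accept=q0,q1,q2,q3,q4; q0-0->q1; q0-1->q0; q1-0->q2; q1-1->q1; q2-0->q3; q2-1->q2; q3-0->q4; q3-1->q3; q4-0->q5; q4-1->q4; q5-0->q5; q5-1->q5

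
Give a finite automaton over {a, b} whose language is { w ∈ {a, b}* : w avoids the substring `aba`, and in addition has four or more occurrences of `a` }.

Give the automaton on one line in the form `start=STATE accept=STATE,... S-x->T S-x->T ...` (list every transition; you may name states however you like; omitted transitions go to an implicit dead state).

start=s0 accept=s8,s11,s13 s0-a->s1 s0-b->s0 s1-a->s2 s1-b->s3 s2-a->s4 s2-b->s5 s3-a->s6 s3-b->s7 s4-a->s8 s4-b->s9 s5-a->s6 s5-b->s10 s6-a->s6 s6-b->s6 s7-a->s2 s7-b->s7 s8-a->s8 s8-b->s11 s9-a->s6 s9-b->s12 s10-a->s4 s10-b->s10 s11-a->s6 s11-b->s13 s12-a->s8 s12-b->s12 s13-a->s8 s13-b->s13

Run two small machines in parallel and take their product. One (4 states) tracks partial matches of the forbidden pattern `aba`; the other (6 states) tracks the count of `a`s, saturating at 5. Each combined state is a pair, one component from each; accept when both components accept. After merging equivalent states the machine shrinks.
A 14-state machine:
          a    b  
>  s0     s1   s0 
   s1     s2   s3 
   s2     s4   s5 
   s3     s6   s7 
   s4     s8   s9 
   s5     s6  s10 
   s6     s6   s6 
   s7     s2   s7 
 * s8     s8  s11 
   s9     s6  s12 
   s10    s4  s10 
 * s11    s6  s13 
   s12    s8  s12 
 * s13    s8  s13 
(> = start, * = accepting)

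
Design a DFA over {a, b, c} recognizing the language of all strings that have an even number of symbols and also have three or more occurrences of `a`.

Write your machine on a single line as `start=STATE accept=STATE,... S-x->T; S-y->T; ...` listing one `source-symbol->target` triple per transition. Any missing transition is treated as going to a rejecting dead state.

Build one automaton per condition and run them in lockstep. One (2 states) tracks the input length modulo 2; the other (5 states) tracks the count of `a`s, saturating at 4. Each combined state is a pair, one component from each; accept when both components accept. After merging equivalent states the machine shrinks.
With 8 states:
        a   b   c  
>  s0   s1  s2  s2 
   s1   s3  s4  s4 
   s2   s4  s0  s0 
   s3   s5  s6  s6 
   s4   s6  s1  s1 
   s5   s7  s7  s7 
   s6   s7  s3  s3 
 * s7   s5  s5  s5 
(> = start, * = accepting)

start=s0; accept=s7; s0-a->s1; s0-b->s2; s0-c->s2; s1-a->s3; s1-b->s4; s1-c->s4; s2-a->s4; s2-b->s0; s2-c->s0; s3-a->s5; s3-b->s6; s3-c->s6; s4-a->s6; s4-b->s1; s4-c->s1; s5-a->s7; s5-b->s7; s5-c->s7; s6-a->s7; s6-b->s3; s6-c->s3; s7-a->s5; s7-b->s5; s7-c->s5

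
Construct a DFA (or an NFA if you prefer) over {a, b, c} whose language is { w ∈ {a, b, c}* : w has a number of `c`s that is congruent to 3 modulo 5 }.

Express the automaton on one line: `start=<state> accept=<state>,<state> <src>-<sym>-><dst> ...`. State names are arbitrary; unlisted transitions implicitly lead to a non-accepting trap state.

Keep the running count of `c`s modulo 5: each `c` advances along the cycle q0 → q1 → q2 → q3 → q4 → q0 while other symbols loop. Accept at q3.
5 states suffice.
        a   b   c  
>  q0   q0  q0  q1 
   q1   q1  q1  q2 
   q2   q2  q2  q3 
 * q3   q3  q3  q4 
   q4   q4  q4  q0 
(> = start, * = accepting)

start=q0 accept=q3 q0-a->q0 q0-b->q0 q0-c->q1 q1-a->q1 q1-b->q1 q1-c->q2 q2-a->q2 q2-b->q2 q2-c->q3 q3-a->q3 q3-b->q3 q3-c->q4 q4-a->q4 q4-b->q4 q4-c->q0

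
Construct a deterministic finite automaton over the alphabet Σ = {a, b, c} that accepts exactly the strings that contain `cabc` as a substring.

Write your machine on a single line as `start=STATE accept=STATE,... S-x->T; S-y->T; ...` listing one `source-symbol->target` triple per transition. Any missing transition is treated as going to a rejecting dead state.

Track how much of `cabc` has been matched so far: state s0 is no progress, s4 is the absorbing accept state reached once `cabc` has occurred. Intermediate states record partial matches; on a mismatch, fall back to the longest reusable overlap.
        a   b   c  
>  s0   s0  s0  s1 
   s1   s2  s0  s1 
   s2   s0  s3  s1 
   s3   s0  s0  s4 
 * s4   s4  s4  s4 
(> = start, * = accepting)

start=s0; accept=s4; s0-a->s0; s0-b->s0; s0-c->s1; s1-a->s2; s1-b->s0; s1-c->s1; s2-a->s0; s2-b->s3; s2-c->s1; s3-a->s0; s3-b->s0; s3-c->s4; s4-a->s4; s4-b->s4; s4-c->s4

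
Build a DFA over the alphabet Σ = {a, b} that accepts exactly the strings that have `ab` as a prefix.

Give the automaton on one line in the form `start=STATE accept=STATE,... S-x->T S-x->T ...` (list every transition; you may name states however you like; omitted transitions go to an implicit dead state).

start=q0 accept=q2 q0-a->q1 q0-b->q3 q1-a->q3 q1-b->q2 q2-a->q2 q2-b->q2 q3-a->q3 q3-b->q3

Walk along `ab` while the input agrees: from q0 take `a` to q1, and so on. Any deviation drops to the rejecting sink q3. Once q2 is reached the prefix is confirmed and every continuation is accepted.
A 4-state machine:
        a   b  
>  q0   q1  q3 
   q1   q3  q2 
 * q2   q2  q2 
   q3   q3  q3 
(> = start, * = accepting)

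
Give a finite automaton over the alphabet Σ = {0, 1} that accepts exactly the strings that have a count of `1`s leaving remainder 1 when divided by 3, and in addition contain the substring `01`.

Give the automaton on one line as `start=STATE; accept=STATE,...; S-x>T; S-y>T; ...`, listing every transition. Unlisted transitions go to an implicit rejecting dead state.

start=q0; accept=q3; q0-0>q1; q0-1>q2; q1-0>q1; q1-1>q3; q2-0>q4; q2-1>q5; q3-0>q3; q3-1>q6; q4-0>q4; q4-1>q6; q5-0>q6; q5-1>q0; q6-0>q6; q6-1>q1

Build one automaton per condition and run them in lockstep. The first has 3 states tracking the count of `1`s modulo 3; the second has 3 states tracking whether and how much of `01` has been seen. A product state is a pair (one from each), accepting exactly when both do. Minimizing collapses redundant product states.
7 states suffice.
        0   1  
>  q0   q1  q2 
   q1   q1  q3 
   q2   q4  q5 
 * q3   q3  q6 
   q4   q4  q6 
   q5   q6  q0 
   q6   q6  q1 
(> = start, * = accepting)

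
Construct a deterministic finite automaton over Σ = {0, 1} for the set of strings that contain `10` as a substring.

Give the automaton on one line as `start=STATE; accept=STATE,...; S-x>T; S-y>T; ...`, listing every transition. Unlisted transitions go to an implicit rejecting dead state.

start=q0; accept=q2; q0-0>q0; q0-1>q1; q1-0>q2; q1-1>q1; q2-0>q2; q2-1>q2

States q0..q1 record the length of the longest prefix of `10` that matches the current input suffix. Reaching q2 means `10` has been seen, and we stay there forever. Accept from q2.
3 states suffice.
        0   1  
>  q0   q0  q1 
   q1   q2  q1 
 * q2   q2  q2 
(> = start, * = accepting)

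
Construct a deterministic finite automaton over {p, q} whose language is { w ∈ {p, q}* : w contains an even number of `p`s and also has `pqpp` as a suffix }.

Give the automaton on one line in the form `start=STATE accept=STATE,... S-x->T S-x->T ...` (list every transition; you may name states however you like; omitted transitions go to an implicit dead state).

start=S0 accept=S9 S0-p->S1 S0-q->S0 S1-p->S2 S1-q->S3 S2-p->S1 S2-q->S4 S3-p->S5 S3-q->S6 S4-p->S7 S4-q->S0 S5-p->S8 S5-q->S4 S6-p->S2 S6-q->S6 S7-p->S9 S7-q->S3 S8-p->S2 S8-q->S3 S9-p->S1 S9-q->S4

Handle the two conditions separately and then intersect. One (2 states) tracks the count of `p`s modulo 2; the other (5 states) tracks how much of the suffix `pqpp` has currently been matched. Each combined state is a pair, one component from each; accept when both components accept.
A 10-state machine:
        p   q  
>  S0   S1  S0 
   S1   S2  S3 
   S2   S1  S4 
   S3   S5  S6 
   S4   S7  S0 
   S5   S8  S4 
   S6   S2  S6 
   S7   S9  S3 
   S8   S2  S3 
 * S9   S1  S4 
(> = start, * = accepting)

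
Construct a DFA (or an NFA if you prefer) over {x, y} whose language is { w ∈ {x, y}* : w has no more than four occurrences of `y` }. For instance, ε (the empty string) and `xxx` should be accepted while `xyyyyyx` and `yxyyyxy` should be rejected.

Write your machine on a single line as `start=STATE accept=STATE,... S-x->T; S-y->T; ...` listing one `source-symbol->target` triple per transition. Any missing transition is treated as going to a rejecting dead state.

start=q0; accept=q0,q1,q2,q3,q4; q0-x->q0; q0-y->q1; q1-x->q1; q1-y->q2; q2-x->q2; q2-y->q3; q3-x->q3; q3-y->q4; q4-x->q4; q4-y->q5; q5-x->q5; q5-y->q5

Only the number of `y`s matters, and only up to 5. Make a chain q0 → q1 → q2 → q3 → q4 → q5 advanced by each `y` (with q5 absorbing); every other symbol self-loops. The accepting set is {q0, q1, q2, q3, q4}.
        x   y  
>* q0   q0  q1 
 * q1   q1  q2 
 * q2   q2  q3 
 * q3   q3  q4 
 * q4   q4  q5 
   q5   q5  q5 
(> = start, * = accepting)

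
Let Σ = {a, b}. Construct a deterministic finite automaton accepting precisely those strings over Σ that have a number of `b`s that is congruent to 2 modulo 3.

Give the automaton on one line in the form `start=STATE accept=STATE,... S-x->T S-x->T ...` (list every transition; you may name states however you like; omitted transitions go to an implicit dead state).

start=q0 accept=q2 q0-a->q0 q0-b->q1 q1-a->q1 q1-b->q2 q2-a->q2 q2-b->q0

The only thing that matters is how many `b`s have appeared, reduced mod 3. Use one state per residue: q0 for 0, …, q2 for 2. Reading `b` moves to the next residue; anything else stays put. q2 is accepting.
        a   b  
>  q0   q0  q1 
   q1   q1  q2 
 * q2   q2  q0 
(> = start, * = accepting)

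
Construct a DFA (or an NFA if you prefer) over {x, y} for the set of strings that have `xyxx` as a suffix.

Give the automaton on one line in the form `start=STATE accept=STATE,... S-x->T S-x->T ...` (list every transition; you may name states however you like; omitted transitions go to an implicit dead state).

Let each state record the length of the longest suffix of the input read so far that is also a prefix of `xyxx`. q1 means the last symbol is `x`; q2 means the last 2 symbols are `xy`; q3 means the last 3 symbols are `xyx`; q4 means the last 4 symbols are `xyxx`. Accept only at q4, where the string currently ends in `xyxx`.
5 states suffice.
        x   y  
>  q0   q1  q0 
   q1   q1  q2 
   q2   q3  q0 
   q3   q4  q2 
 * q4   q1  q2 
(> = start, * = accepting)

start=q0 accept=q4 q0-x->q1 q0-y->q0 q1-x->q1 q1-y->q2 q2-x->q3 q2-y->q0 q3-x->q4 q3-y->q2 q4-x->q1 q4-y->q2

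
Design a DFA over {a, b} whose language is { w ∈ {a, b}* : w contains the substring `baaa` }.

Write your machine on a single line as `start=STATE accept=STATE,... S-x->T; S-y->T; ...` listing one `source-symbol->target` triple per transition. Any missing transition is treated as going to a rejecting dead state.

start=s0; accept=s4; s0-a->s0; s0-b->s1; s1-a->s2; s1-b->s1; s2-a->s3; s2-b->s1; s3-a->s4; s3-b->s1; s4-a->s4; s4-b->s4

Track how much of `baaa` has been matched so far: state s0 is no progress, s4 is the absorbing accept state reached once `baaa` has occurred. Intermediate states record partial matches; on a mismatch, fall back to the longest reusable overlap.
A 5-state machine:
        a   b  
>  s0   s0  s1 
   s1   s2  s1 
   s2   s3  s1 
   s3   s4  s1 
 * s4   s4  s4 
(> = start, * = accepting)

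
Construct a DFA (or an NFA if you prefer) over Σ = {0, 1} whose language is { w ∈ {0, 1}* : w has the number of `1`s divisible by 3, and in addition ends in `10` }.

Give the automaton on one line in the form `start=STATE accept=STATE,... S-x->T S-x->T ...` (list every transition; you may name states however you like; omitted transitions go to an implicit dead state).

Run two small machines in parallel and take their product. One (3 states) tracks the count of `1`s modulo 3; the other (3 states) tracks how much of the suffix `10` has currently been matched. Each combined state is a pair, one component from each; accept when both components accept.
        0   1  
>  S0   S0  S1 
   S1   S2  S3 
   S2   S4  S3 
   S3   S5  S6 
   S4   S4  S3 
   S5   S7  S6 
   S6   S8  S1 
   S7   S7  S6 
 * S8   S0  S1 
(> = start, * = accepting)

start=S0 accept=S8 S0-0->S0 S0-1->S1 S1-0->S2 S1-1->S3 S2-0->S4 S2-1->S3 S3-0->S5 S3-1->S6 S4-0->S4 S4-1->S3 S5-0->S7 S5-1->S6 S6-0->S8 S6-1->S1 S7-0->S7 S7-1->S6 S8-0->S0 S8-1->S1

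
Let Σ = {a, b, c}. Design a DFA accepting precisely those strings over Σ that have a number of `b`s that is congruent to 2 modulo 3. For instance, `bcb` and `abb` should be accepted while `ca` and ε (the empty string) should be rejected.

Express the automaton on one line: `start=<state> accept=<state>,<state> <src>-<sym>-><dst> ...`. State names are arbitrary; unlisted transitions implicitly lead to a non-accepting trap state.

The only thing that matters is how many `b`s have appeared, reduced mod 3. Use one state per residue: q0 for 0, …, q2 for 2. Reading `b` moves to the next residue; anything else stays put. q2 is accepting.
With 3 states:
        a   b   c  
>  q0   q0  q1  q0 
   q1   q1  q2  q1 
 * q2   q2  q0  q2 
(> = start, * = accepting)

start=q0 accept=q2 q0-a->q0 q0-b->q1 q0-c->q0 q1-a->q1 q1-b->q2 q1-c->q1 q2-a->q2 q2-b->q0 q2-c->q2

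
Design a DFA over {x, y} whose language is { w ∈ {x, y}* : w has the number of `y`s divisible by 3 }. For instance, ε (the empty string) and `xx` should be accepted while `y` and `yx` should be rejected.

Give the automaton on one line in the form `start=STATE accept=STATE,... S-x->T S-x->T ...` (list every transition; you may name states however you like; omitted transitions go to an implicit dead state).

start=q0 accept=q0 q0-x->q0 q0-y->q1 q1-x->q1 q1-y->q2 q2-x->q2 q2-y->q0

The only thing that matters is how many `y`s have appeared, reduced mod 3. Use one state per residue: q0 for 0, …, q2 for 2. Reading `y` moves to the next residue; anything else stays put. q0 is accepting.
A 3-state machine:
        x   y  
>* q0   q0  q1 
   q1   q1  q2 
   q2   q2  q0 
(> = start, * = accepting)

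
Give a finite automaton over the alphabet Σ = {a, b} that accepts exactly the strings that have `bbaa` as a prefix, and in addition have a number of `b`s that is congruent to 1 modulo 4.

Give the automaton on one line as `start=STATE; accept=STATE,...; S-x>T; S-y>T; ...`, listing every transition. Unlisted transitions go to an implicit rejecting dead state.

start=q0; accept=q8; q0-a>q1; q0-b>q2; q1-a>q1; q1-b>q1; q2-a>q1; q2-b>q3; q3-a>q4; q3-b>q1; q4-a>q5; q4-b>q1; q5-a>q5; q5-b>q6; q6-a>q6; q6-b>q7; q7-a>q7; q7-b>q8; q8-a>q8; q8-b>q5

Build one automaton per condition and run them in lockstep. The first has 6 states tracking whether the input so far still matches the prefix `bbaa`; the second has 4 states tracking the count of `b`s modulo 4. A product state is a pair (one from each), accepting exactly when both do. Minimizing collapses redundant product states.
With 9 states:
        a   b  
>  q0   q1  q2 
   q1   q1  q1 
   q2   q1  q3 
   q3   q4  q1 
   q4   q5  q1 
   q5   q5  q6 
   q6   q6  q7 
   q7   q7  q8 
 * q8   q8  q5 
(> = start, * = accepting)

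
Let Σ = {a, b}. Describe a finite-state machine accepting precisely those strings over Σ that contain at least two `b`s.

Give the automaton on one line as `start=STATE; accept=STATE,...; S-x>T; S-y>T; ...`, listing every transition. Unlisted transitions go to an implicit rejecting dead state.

start=S0; accept=S2,S3; S0-a>S0; S0-b>S1; S1-a>S1; S1-b>S2; S2-a>S2; S2-b>S3; S3-a>S3; S3-b>S3

Only the number of `b`s matters, and only up to 3. Make a chain S0 → S1 → S2 → S3 advanced by each `b` (with S3 absorbing); every other symbol self-loops. The accepting set is {S2, S3}.
With 4 states:
        a   b  
>  S0   S0  S1 
   S1   S1  S2 
 * S2   S2  S3 
 * S3   S3  S3 
(> = start, * = accepting)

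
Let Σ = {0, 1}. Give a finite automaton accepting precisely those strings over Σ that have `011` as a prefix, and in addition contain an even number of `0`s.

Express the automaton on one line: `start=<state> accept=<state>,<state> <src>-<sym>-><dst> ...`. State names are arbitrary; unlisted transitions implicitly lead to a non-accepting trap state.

start=q0 accept=q5 q0-0->q1 q0-1->q2 q1-0->q2 q1-1->q3 q2-0->q2 q2-1->q2 q3-0->q2 q3-1->q4 q4-0->q5 q4-1->q4 q5-0->q4 q5-1->q5

Run two small machines in parallel and take their product. The first has 5 states tracking whether the input so far still matches the prefix `011`; the second has 2 states tracking the count of `0`s modulo 2. A product state is a pair (one from each), accepting exactly when both do. Minimizing collapses redundant product states.
6 states suffice.
        0   1  
>  q0   q1  q2 
   q1   q2  q3 
   q2   q2  q2 
   q3   q2  q4 
   q4   q5  q4 
 * q5   q4  q5 
(> = start, * = accepting)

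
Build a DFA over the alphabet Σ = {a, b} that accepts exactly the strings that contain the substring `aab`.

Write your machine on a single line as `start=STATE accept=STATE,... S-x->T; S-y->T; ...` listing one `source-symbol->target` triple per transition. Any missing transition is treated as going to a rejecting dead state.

Track how much of `aab` has been matched so far: state S0 is no progress, S3 is the absorbing accept state reached once `aab` has occurred. Intermediate states record partial matches; on a mismatch, fall back to the longest reusable overlap.
With 4 states:
        a   b  
>  S0   S1  S0 
   S1   S2  S0 
   S2   S2  S3 
 * S3   S3  S3 
(> = start, * = accepting)

start=S0; accept=S3; S0-a->S1; S0-b->S0; S1-a->S2; S1-b->S0; S2-a->S2; S2-b->S3; S3-a->S3; S3-b->S3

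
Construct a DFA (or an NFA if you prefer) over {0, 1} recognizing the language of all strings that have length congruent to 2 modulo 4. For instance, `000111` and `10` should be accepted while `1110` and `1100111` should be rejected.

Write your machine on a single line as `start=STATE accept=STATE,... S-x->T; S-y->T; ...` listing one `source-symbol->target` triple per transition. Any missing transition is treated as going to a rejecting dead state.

start=q0; accept=q2; q0-0->q1; q0-1->q1; q1-0->q2; q1-1->q2; q2-0->q3; q2-1->q3; q3-0->q0; q3-1->q0

Count input length modulo 4: every symbol advances one step around the cycle q0 → q1 → q2 → q3 → q0. Accept at q2.
        0   1  
>  q0   q1  q1 
   q1   q2  q2 
 * q2   q3  q3 
   q3   q0  q0 
(> = start, * = accepting)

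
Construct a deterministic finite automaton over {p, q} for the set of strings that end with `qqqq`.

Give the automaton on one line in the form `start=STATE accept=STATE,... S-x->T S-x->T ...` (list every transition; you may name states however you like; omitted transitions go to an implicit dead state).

start=S0 accept=S4 S0-p->S0 S0-q->S1 S1-p->S0 S1-q->S2 S2-p->S0 S2-q->S3 S3-p->S0 S3-q->S4 S4-p->S0 S4-q->S4

Let each state record the length of the longest suffix of the input read so far that is also a prefix of `qqqq`. S1 means the last symbol is `q`; S2 means the last 2 symbols are `qq`; S3 means the last 3 symbols are `qqq`; S4 means the last 4 symbols are `qqqq`. Accept only at S4, where the string currently ends in `qqqq`.
        p   q  
>  S0   S0  S1 
   S1   S0  S2 
   S2   S0  S3 
   S3   S0  S4 
 * S4   S0  S4 
(> = start, * = accepting)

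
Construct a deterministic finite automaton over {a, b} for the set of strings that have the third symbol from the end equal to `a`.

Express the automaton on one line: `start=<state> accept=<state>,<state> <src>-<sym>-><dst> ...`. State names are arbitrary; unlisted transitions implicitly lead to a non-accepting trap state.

A DFA must remember the last 3 symbols (since which symbol is third-to-last isn't known until the input ends). Use one state per possible window of the last ≤3 symbols; accept from those whose window starts with `a`.
With 15 states:
          a    b  
>  q0     q1   q2 
   q1     q3   q4 
   q2     q5   q6 
   q3     q7   q8 
   q4     q9  q10 
   q5    q11  q12 
   q6    q13  q14 
 * q7     q7   q8 
 * q8     q9  q10 
 * q9    q11  q12 
 * q10   q13  q14 
   q11    q7   q8 
   q12    q9  q10 
   q13   q11  q12 
   q14   q13  q14 
(> = start, * = accepting)

start=q0 accept=q7,q8,q9,q10 q0-a->q1 q0-b->q2 q1-a->q3 q1-b->q4 q2-a->q5 q2-b->q6 q3-a->q7 q3-b->q8 q4-a->q9 q4-b->q10 q5-a->q11 q5-b->q12 q6-a->q13 q6-b->q14 q7-a->q7 q7-b->q8 q8-a->q9 q8-b->q10 q9-a->q11 q9-b->q12 q10-a->q13 q10-b->q14 q11-a->q7 q11-b->q8 q12-a->q9 q12-b->q10 q13-a->q11 q13-b->q12 q14-a->q13 q14-b->q14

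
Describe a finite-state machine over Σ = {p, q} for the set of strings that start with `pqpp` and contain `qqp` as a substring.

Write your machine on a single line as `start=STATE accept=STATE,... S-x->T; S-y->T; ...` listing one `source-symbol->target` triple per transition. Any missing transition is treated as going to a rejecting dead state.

Build one automaton per condition and run them in lockstep. The first has 6 states tracking whether the input so far still matches the prefix `pqpp`; the second has 4 states tracking whether and how much of `qqp` has been seen. A product state is a pair (one from each), accepting exactly when both do. Minimizing collapses redundant product states.
With 9 states:
        p   q  
>  s0   s1  s2 
   s1   s2  s3 
   s2   s2  s2 
   s3   s4  s2 
   s4   s5  s2 
   s5   s5  s6 
   s6   s5  s7 
   s7   s8  s7 
 * s8   s8  s8 
(> = start, * = accepting)

start=s0; accept=s8; s0-p->s1; s0-q->s2; s1-p->s2; s1-q->s3; s2-p->s2; s2-q->s2; s3-p->s4; s3-q->s2; s4-p->s5; s4-q->s2; s5-p->s5; s5-q->s6; s6-p->s5; s6-q->s7; s7-p->s8; s7-q->s7; s8-p->s8; s8-q->s8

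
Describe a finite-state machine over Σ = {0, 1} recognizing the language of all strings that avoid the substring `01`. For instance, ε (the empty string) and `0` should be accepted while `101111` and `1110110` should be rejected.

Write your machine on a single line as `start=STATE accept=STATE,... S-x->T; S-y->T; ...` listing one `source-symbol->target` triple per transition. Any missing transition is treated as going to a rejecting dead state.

start=A; accept=A,B; A-0->B; A-1->A; B-0->B; B-1->C; C-0->C; C-1->C

Track partial matches of the forbidden pattern `01`. State C is a dead state reached once `01` has occurred; every other state accepts. A means no part of `01` is currently matched.
A 3-state machine:
       0  1 
>* A   B  A 
 * B   B  C 
   C   C  C 
(> = start, * = accepting)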